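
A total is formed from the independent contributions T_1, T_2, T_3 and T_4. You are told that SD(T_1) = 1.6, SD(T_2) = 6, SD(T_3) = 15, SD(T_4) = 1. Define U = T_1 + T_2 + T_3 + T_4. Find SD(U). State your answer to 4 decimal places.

V(T_1) = 2.56, V(T_2) = 36, V(T_3) = 225, V(T_4) = 1
By independence, V(U) = (1)²V(T_1) + (1)²V(T_2) + (1)²V(T_3) + (1)²V(T_4)
= (1)²·2.56 + (1)²·36 + (1)²·225 + (1)²·1 = 264.56
SD(U) = √264.56 ≈ 16.2653

16.2653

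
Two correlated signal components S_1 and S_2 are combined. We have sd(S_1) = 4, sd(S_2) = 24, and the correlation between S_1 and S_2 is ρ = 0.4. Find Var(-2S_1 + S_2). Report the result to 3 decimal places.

486.400

Var(S_1) = (4)² = 16;  Var(S_2) = (24)² = 576
Cov(S_1,S_2) = ρ·sd(S_1)·sd(S_2) = 0.4·4·24 = 38.4
Var(-2S_1 + S_2) = (-2)²·Var(S_1) + (1)²·Var(S_2) + 2·(-2)·(1)·Cov(S_1,S_2)
= 4·16 + 1·576 + -4·38.4 = 486.4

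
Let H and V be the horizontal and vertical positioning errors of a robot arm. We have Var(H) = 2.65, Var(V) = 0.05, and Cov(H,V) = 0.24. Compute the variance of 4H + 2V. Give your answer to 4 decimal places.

Var(4H + 2V) = (4)²·Var(H) + (2)²·Var(V) + 2·(4)·(2)·Cov(H,V)
= 16·2.65 + 4·0.05 + 16·0.24 = 46.44

46.4400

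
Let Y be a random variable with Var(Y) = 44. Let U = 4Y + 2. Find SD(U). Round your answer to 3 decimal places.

Var(4Y + 2) = (4)²·44 = 704
SD(U) = √704 ≈ 26.533

26.533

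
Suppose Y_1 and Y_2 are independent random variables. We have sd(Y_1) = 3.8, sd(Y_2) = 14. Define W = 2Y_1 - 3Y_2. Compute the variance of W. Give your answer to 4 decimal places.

Var(Y_1) = 14.44, Var(Y_2) = 196
By independence, Var(W) = (2)²Var(Y_1) + (-3)²Var(Y_2)
= (2)²·14.44 + (-3)²·196 = 1821.76

1821.7600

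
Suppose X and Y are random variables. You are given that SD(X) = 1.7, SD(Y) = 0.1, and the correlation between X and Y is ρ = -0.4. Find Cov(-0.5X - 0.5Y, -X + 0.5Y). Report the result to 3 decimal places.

1.426

V(X) = (1.7)² = 2.89;  V(Y) = (0.1)² = 0.01
Cov(X,Y) = ρ·SD(X)·SD(Y) = -0.4·1.7·0.1 = -0.068
Cov(-0.5X - 0.5Y, -X + 0.5Y) = (-0.5)(-1)V(X) + (-0.5)(0.5)V(Y) + [(-0.5)(0.5) + (-0.5)(-1)]Cov(X,Y)
= 0.5·2.89 + -0.25·0.01 + 0.25·-0.068 = 1.4255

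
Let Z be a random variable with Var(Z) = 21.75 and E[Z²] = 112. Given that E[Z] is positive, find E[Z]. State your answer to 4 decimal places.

(E[Z])² = E[Z²] − Var(Z) = 112 − 21.75 = 90.25
E[Z] = √90.25 = 9.5

9.5000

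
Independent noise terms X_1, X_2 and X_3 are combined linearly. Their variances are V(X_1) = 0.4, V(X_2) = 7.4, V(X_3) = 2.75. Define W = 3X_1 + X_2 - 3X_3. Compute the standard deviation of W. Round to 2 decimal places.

By independence, V(W) = (3)²V(X_1) + (1)²V(X_2) + (-3)²V(X_3)
= (3)²·0.4 + (1)²·7.4 + (-3)²·2.75 = 35.75
sd(W) = √35.75 ≈ 5.98

5.98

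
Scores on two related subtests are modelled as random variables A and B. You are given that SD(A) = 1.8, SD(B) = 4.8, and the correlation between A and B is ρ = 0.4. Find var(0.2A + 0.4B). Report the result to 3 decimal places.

var(A) = (1.8)² = 3.24;  var(B) = (4.8)² = 23.04
cov(A,B) = ρ·SD(A)·SD(B) = 0.4·1.8·4.8 = 3.456
var(0.2A + 0.4B) = (0.2)²·var(A) + (0.4)²·var(B) + 2·(0.2)·(0.4)·cov(A,B)
= 0.04·3.24 + 0.16·23.04 + 0.16·3.456 = 4.36896

4.369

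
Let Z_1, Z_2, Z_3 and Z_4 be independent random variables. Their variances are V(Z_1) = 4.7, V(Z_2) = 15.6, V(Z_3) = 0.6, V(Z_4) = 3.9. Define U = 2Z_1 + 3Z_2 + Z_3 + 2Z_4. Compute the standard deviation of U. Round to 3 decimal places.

By independence, V(U) = (2)²V(Z_1) + (3)²V(Z_2) + (1)²V(Z_3) + (2)²V(Z_4)
= (2)²·4.7 + (3)²·15.6 + (1)²·0.6 + (2)²·3.9 = 175.4
SD(U) = √175.4 ≈ 13.244

13.244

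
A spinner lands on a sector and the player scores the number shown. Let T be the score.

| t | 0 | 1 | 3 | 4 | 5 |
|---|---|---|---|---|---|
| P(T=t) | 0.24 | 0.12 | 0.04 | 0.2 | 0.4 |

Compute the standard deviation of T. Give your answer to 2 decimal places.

2.11

E[T] = (0)(0.24) + (1)(0.12) + (3)(0.04) + (4)(0.2) + (5)(0.4) = 3.04
E[T²] = (0)²(0.24) + (1)²(0.12) + (3)²(0.04) + (4)²(0.2) + (5)²(0.4) = 13.68
var(T) = E[T²] − (E[T])² = 13.68 − (3.04)² = 4.4384
SD(T) = √4.4384 ≈ 2.11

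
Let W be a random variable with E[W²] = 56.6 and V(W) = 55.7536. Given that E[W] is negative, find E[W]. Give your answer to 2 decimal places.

(E[W])² = E[W²] − V(W) = 56.6 − 55.7536 = 0.8464
E[W] = −√0.8464 = -0.92

-0.92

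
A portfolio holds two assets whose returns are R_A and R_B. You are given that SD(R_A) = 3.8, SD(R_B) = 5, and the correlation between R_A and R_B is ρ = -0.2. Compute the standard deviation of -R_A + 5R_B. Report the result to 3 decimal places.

V(R_A) = (3.8)² = 14.44;  V(R_B) = (5)² = 25
cov(R_A,R_B) = ρ·SD(R_A)·SD(R_B) = -0.2·3.8·5 = -3.8
V(-R_A + 5R_B) = (-1)²·V(R_A) + (5)²·V(R_B) + 2·(-1)·(5)·cov(R_A,R_B)
= 1·14.44 + 25·25 + -10·-3.8 = 677.44
SD(-R_A + 5R_B) = √677.44 ≈ 26.028

26.028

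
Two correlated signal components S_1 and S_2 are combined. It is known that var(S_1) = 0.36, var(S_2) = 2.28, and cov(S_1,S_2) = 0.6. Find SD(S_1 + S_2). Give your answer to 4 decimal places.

var(S_1 + S_2) = (1)²·var(S_1) + (1)²·var(S_2) + 2·(1)·(1)·cov(S_1,S_2)
= 1·0.36 + 1·2.28 + 2·0.6 = 3.84
SD(S_1 + S_2) = √3.84 ≈ 1.9596

1.9596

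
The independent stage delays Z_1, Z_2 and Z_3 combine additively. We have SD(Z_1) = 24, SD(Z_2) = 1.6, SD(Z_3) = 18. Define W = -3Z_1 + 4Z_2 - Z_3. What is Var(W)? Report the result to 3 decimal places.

Var(Z_1) = 576, Var(Z_2) = 2.56, Var(Z_3) = 324
By independence, Var(W) = (-3)²Var(Z_1) + (4)²Var(Z_2) + (-1)²Var(Z_3)
= (-3)²·576 + (4)²·2.56 + (-1)²·324 = 5548.96

5548.960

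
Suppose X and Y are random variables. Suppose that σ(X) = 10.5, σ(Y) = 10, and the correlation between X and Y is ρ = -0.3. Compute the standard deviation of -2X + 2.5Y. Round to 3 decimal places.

37.162

V(X) = (10.5)² = 110.25;  V(Y) = (10)² = 100
cov(X,Y) = ρ·σ(X)·σ(Y) = -0.3·10.5·10 = -31.5
V(-2X + 2.5Y) = (-2)²·V(X) + (2.5)²·V(Y) + 2·(-2)·(2.5)·cov(X,Y)
= 4·110.25 + 6.25·100 + -10·-31.5 = 1381
σ(-2X + 2.5Y) = √1381 ≈ 37.162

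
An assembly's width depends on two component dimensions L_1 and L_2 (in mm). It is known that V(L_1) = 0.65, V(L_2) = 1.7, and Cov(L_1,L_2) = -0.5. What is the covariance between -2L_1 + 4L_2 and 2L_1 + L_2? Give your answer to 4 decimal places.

1.2000

Cov(-2L_1 + 4L_2, 2L_1 + L_2) = (-2)(2)V(L_1) + (4)(1)V(L_2) + [(-2)(1) + (4)(2)]Cov(L_1,L_2)
= -4·0.65 + 4·1.7 + 6·-0.5 = 1.2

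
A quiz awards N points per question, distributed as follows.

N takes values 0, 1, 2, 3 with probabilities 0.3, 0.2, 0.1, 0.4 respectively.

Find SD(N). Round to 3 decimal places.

1.281

E[N] = (0)(0.3) + (1)(0.2) + (2)(0.1) + (3)(0.4) = 1.6
E[N²] = (0)²(0.3) + (1)²(0.2) + (2)²(0.1) + (3)²(0.4) = 4.2
var(N) = E[N²] − (E[N])² = 4.2 − (1.6)² = 1.64
SD(N) = √1.64 ≈ 1.281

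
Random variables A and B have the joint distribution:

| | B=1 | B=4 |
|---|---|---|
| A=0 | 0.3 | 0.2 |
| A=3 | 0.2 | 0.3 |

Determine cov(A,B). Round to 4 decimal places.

0.4500

E[A] = 1.5,  E[B] = 2.5
E[AB] = 4.2
cov(A,B) = E[AB] − E[A]E[B] = 4.2 − (1.5)(2.5) = 0.45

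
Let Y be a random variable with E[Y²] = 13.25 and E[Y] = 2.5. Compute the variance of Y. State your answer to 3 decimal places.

var(Y) = 13.25 − (2.5)² = 7

7.000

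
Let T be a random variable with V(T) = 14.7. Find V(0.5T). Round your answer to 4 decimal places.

3.6750

V(0.5T) = (0.5)²·V(T) = 0.25·14.7 = 3.675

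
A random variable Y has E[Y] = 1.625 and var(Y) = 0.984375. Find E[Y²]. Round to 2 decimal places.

3.63

E[Y²] = var(Y) + (E[Y])² = 0.984375 + (1.625)² = 3.625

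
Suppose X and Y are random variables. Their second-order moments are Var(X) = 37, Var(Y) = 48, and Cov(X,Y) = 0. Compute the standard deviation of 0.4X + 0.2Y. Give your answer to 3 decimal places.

Var(0.4X + 0.2Y) = (0.4)²·Var(X) + (0.2)²·Var(Y) + 2·(0.4)·(0.2)·Cov(X,Y)
= 0.16·37 + 0.04·48 + 0.16·0 = 7.84
SD(0.4X + 0.2Y) = √7.84 ≈ 2.800

2.800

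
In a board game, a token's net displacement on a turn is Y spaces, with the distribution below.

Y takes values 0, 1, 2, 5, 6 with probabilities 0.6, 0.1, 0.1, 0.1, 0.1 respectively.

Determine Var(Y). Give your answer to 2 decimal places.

E[Y] = (0)(0.6) + (1)(0.1) + (2)(0.1) + (5)(0.1) + (6)(0.1) = 1.4
E[Y²] = (0)²(0.6) + (1)²(0.1) + (2)²(0.1) + (5)²(0.1) + (6)²(0.1) = 6.6
Var(Y) = E[Y²] − (E[Y])² = 6.6 − (1.4)² = 4.64

4.64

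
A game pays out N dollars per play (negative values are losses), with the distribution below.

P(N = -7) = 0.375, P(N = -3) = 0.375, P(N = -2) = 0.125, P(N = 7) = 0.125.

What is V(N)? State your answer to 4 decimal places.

18.6094

E[N] = (-7)(0.375) + (-3)(0.375) + (-2)(0.125) + (7)(0.125) = -3.125
E[N²] = (-7)²(0.375) + (-3)²(0.375) + (-2)²(0.125) + (7)²(0.125) = 28.375
V(N) = E[N²] − (E[N])² = 28.375 − (-3.125)² = 18.609375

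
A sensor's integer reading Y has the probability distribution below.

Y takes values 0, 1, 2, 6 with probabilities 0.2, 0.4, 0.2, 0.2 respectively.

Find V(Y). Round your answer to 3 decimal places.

4.400

E[Y] = (0)(0.2) + (1)(0.4) + (2)(0.2) + (6)(0.2) = 2
E[Y²] = (0)²(0.2) + (1)²(0.4) + (2)²(0.2) + (6)²(0.2) = 8.4
V(Y) = E[Y²] − (E[Y])² = 8.4 − (2)² = 4.4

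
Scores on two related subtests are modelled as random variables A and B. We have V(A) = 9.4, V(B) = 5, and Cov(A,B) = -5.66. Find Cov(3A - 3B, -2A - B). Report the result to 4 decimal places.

Cov(3A - 3B, -2A - B) = (3)(-2)V(A) + (-3)(-1)V(B) + [(3)(-1) + (-3)(-2)]Cov(A,B)
= -6·9.4 + 3·5 + 3·-5.66 = -58.38

-58.3800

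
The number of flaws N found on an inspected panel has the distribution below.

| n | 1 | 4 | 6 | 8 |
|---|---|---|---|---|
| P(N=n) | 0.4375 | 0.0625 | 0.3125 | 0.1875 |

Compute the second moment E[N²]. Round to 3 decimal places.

E[N²] = (1)²(0.4375) + (4)²(0.0625) + (6)²(0.3125) + (8)²(0.1875) = 24.6875

24.688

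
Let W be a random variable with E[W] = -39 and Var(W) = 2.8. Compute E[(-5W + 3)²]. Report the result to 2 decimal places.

39274.00

E[-5W + 3] = -5·-39 + 3 = 198
Var(-5W + 3) = (-5)²·2.8 = 70
E[(-5W + 3)²] = Var((-5W + 3)) + (E[(-5W + 3)])² = 70 + (198)² = 39274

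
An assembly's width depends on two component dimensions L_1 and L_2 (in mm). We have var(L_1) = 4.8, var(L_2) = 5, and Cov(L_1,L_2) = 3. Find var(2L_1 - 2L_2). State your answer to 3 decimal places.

15.200

var(2L_1 - 2L_2) = (2)²·var(L_1) + (-2)²·var(L_2) + 2·(2)·(-2)·Cov(L_1,L_2)
= 4·4.8 + 4·5 + -8·3 = 15.2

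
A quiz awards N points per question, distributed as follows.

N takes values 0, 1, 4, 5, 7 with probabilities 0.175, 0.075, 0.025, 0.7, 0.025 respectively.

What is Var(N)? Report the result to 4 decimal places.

E[N] = (0)(0.175) + (1)(0.075) + (4)(0.025) + (5)(0.7) + (7)(0.025) = 3.85
E[N²] = (0)²(0.175) + (1)²(0.075) + (4)²(0.025) + (5)²(0.7) + (7)²(0.025) = 19.2
Var(N) = E[N²] − (E[N])² = 19.2 − (3.85)² = 4.3775

4.3775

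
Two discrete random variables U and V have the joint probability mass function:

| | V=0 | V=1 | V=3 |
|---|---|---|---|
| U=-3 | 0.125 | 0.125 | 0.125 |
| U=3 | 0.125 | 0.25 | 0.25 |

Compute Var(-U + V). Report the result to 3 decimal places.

9.188

E[U] = 0.75,  E[V] = 1.5,  E[UV] = 1.5
Var(U) = 9 − (0.75)² = 8.4375;  Var(V) = 3.75 − (1.5)² = 1.5
cov(U,V) = 1.5 − (0.75)(1.5) = 0.375
Var(-U + V) = (-1)²·8.4375 + (1)²·1.5 + 2·(-1)·(1)·0.375 = 9.1875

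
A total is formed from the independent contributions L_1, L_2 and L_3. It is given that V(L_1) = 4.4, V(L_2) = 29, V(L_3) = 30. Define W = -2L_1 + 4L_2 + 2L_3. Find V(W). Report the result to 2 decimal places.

By independence, V(W) = (-2)²V(L_1) + (4)²V(L_2) + (2)²V(L_3)
= (-2)²·4.4 + (4)²·29 + (2)²·30 = 601.6

601.60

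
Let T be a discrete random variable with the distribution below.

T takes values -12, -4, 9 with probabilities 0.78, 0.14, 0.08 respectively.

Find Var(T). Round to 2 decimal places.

E[T] = (-12)(0.78) + (-4)(0.14) + (9)(0.08) = -9.2
E[T²] = (-12)²(0.78) + (-4)²(0.14) + (9)²(0.08) = 121.04
Var(T) = E[T²] − (E[T])² = 121.04 − (-9.2)² = 36.4

36.40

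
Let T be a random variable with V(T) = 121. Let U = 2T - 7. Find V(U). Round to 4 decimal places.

V(2T - 7) = (2)²·V(T) = 4·121 = 484

484.0000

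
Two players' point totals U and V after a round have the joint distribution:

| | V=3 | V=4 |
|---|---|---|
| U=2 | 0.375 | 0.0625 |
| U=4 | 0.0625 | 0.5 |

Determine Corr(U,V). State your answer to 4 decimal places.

E[U] = 3.125,  E[V] = 3.5625
E[UV] = 11.5
cov(U,V) = E[UV] − E[U]E[V] = 11.5 − (3.125)(3.5625) = 0.3671875
Var(U) = 0.984375,  Var(V) = 0.24609375
ρ = 0.3671875 / √(0.984375·0.24609375) ≈ 0.7460

0.7460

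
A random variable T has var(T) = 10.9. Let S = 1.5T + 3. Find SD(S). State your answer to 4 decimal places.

4.9523

var(1.5T + 3) = (1.5)²·10.9 = 24.525
SD(S) = √24.525 ≈ 4.9523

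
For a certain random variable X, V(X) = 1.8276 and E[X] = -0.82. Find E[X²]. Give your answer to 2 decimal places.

2.50

E[X²] = V(X) + (E[X])² = 1.8276 + (-0.82)² = 2.5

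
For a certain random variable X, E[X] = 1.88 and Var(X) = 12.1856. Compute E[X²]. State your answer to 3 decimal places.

15.720

E[X²] = Var(X) + (E[X])² = 12.1856 + (1.88)² = 15.72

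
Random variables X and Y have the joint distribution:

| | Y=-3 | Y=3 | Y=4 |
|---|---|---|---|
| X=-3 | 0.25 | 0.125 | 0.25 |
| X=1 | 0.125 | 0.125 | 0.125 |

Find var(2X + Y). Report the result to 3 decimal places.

26.609

E[X] = -1.5,  E[Y] = 1.125,  E[XY] = -1.375
var(X) = 6 − (-1.5)² = 3.75;  var(Y) = 11.625 − (1.125)² = 10.359375
cov(X,Y) = -1.375 − (-1.5)(1.125) = 0.3125
var(2X + Y) = (2)²·3.75 + (1)²·10.359375 + 2·(2)·(1)·0.3125 = 26.609375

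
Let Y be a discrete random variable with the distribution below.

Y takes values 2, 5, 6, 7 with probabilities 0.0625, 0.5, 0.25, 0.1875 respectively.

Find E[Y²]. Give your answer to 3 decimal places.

E[Y²] = (2)²(0.0625) + (5)²(0.5) + (6)²(0.25) + (7)²(0.1875) = 30.9375

30.938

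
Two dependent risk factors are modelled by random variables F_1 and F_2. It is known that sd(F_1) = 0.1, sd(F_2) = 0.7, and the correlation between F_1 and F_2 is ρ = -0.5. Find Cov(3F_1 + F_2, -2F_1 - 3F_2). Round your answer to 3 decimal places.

Var(F_1) = (0.1)² = 0.01;  Var(F_2) = (0.7)² = 0.49
Cov(F_1,F_2) = ρ·sd(F_1)·sd(F_2) = -0.5·0.1·0.7 = -0.035
Cov(3F_1 + F_2, -2F_1 - 3F_2) = (3)(-2)Var(F_1) + (1)(-3)Var(F_2) + [(3)(-3) + (1)(-2)]Cov(F_1,F_2)
= -6·0.01 + -3·0.49 + -11·-0.035 = -1.145

-1.145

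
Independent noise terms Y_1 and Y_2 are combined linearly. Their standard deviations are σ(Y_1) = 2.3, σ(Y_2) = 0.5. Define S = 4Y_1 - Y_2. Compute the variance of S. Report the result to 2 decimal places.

84.89

V(Y_1) = 5.29, V(Y_2) = 0.25
By independence, V(S) = (4)²V(Y_1) + (-1)²V(Y_2)
= (4)²·5.29 + (-1)²·0.25 = 84.89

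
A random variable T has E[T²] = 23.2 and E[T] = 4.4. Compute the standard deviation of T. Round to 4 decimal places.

Var(T) = 23.2 − (4.4)² = 3.84
SD(T) = √3.84 ≈ 1.9596

1.9596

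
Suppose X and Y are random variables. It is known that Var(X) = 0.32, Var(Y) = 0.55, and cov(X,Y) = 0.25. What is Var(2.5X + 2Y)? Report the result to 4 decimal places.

6.7000

Var(2.5X + 2Y) = (2.5)²·Var(X) + (2)²·Var(Y) + 2·(2.5)·(2)·cov(X,Y)
= 6.25·0.32 + 4·0.55 + 10·0.25 = 6.7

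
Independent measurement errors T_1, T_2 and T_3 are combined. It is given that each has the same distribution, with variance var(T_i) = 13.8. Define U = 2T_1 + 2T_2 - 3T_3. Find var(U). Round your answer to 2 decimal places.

By independence, var(U) = (2)²var(T_1) + (2)²var(T_2) + (-3)²var(T_3)
= (2)²·13.8 + (2)²·13.8 + (-3)²·13.8 = 234.6

234.60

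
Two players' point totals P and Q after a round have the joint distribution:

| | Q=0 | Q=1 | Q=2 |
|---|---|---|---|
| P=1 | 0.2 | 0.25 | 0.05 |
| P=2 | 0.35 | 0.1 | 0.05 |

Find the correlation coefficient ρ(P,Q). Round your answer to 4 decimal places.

-0.2242

E[P] = 1.5,  E[Q] = 0.55
E[PQ] = 0.75
cov(P,Q) = E[PQ] − E[P]E[Q] = 0.75 − (1.5)(0.55) = -0.075
var(P) = 0.25,  var(Q) = 0.4475
ρ = -0.075 / √(0.25·0.4475) ≈ -0.2242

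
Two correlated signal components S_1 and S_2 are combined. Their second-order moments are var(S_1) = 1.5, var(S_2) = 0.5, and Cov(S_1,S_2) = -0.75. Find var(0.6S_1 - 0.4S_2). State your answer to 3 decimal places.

0.980

var(0.6S_1 - 0.4S_2) = (0.6)²·var(S_1) + (-0.4)²·var(S_2) + 2·(0.6)·(-0.4)·Cov(S_1,S_2)
= 0.36·1.5 + 0.16·0.5 + -0.48·-0.75 = 0.98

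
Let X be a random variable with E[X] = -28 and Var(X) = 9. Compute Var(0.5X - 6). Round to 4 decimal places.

Var(0.5X - 6) = (0.5)²·Var(X) = 0.25·9 = 2.25

2.2500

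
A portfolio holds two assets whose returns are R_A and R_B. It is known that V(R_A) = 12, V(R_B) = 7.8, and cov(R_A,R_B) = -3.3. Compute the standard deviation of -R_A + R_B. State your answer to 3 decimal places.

V(-R_A + R_B) = (-1)²·V(R_A) + (1)²·V(R_B) + 2·(-1)·(1)·cov(R_A,R_B)
= 1·12 + 1·7.8 + -2·-3.3 = 26.4
SD(-R_A + R_B) = √26.4 ≈ 5.138

5.138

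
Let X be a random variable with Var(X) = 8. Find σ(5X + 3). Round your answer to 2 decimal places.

Var(5X + 3) = (5)²·8 = 200
σ(5X + 3) = √200 ≈ 14.14

14.14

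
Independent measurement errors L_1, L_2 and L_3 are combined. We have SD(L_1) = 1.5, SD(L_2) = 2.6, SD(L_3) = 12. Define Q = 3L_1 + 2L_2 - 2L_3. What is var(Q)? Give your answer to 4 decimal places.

var(L_1) = 2.25, var(L_2) = 6.76, var(L_3) = 144
By independence, var(Q) = (3)²var(L_1) + (2)²var(L_2) + (-2)²var(L_3)
= (3)²·2.25 + (2)²·6.76 + (-2)²·144 = 623.29

623.2900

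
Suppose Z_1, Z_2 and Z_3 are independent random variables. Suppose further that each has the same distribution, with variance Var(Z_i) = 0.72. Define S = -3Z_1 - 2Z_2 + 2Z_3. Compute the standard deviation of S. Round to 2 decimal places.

By independence, Var(S) = (-3)²Var(Z_1) + (-2)²Var(Z_2) + (2)²Var(Z_3)
= (-3)²·0.72 + (-2)²·0.72 + (2)²·0.72 = 12.24
σ(S) = √12.24 ≈ 3.50

3.50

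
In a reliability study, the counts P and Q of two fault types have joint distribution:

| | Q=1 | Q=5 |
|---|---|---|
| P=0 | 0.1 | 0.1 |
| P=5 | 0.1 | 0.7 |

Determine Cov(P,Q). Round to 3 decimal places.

1.200

E[P] = 4,  E[Q] = 4.2
E[PQ] = 18
Cov(P,Q) = E[PQ] − E[P]E[Q] = 18 − (4)(4.2) = 1.2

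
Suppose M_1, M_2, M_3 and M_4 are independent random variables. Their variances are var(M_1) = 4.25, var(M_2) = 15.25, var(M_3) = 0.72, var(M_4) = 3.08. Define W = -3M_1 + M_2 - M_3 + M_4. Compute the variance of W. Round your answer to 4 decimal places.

By independence, var(W) = (-3)²var(M_1) + (1)²var(M_2) + (-1)²var(M_3) + (1)²var(M_4)
= (-3)²·4.25 + (1)²·15.25 + (-1)²·0.72 + (1)²·3.08 = 57.3

57.3000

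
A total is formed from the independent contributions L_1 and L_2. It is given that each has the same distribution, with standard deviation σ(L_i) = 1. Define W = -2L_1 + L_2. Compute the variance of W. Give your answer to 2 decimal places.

5.00

var(L_i) = (1)² = 1
By independence, var(W) = (-2)²var(L_1) + (1)²var(L_2)
= (-2)²·1 + (1)²·1 = 5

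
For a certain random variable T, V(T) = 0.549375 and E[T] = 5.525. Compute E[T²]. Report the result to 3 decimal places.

31.075

E[T²] = V(T) + (E[T])² = 0.549375 + (5.525)² = 31.075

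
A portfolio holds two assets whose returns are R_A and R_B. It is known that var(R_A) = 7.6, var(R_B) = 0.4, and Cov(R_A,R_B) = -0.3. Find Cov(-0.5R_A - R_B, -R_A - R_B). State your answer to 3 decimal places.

3.750

Cov(-0.5R_A - R_B, -R_A - R_B) = (-0.5)(-1)var(R_A) + (-1)(-1)var(R_B) + [(-0.5)(-1) + (-1)(-1)]Cov(R_A,R_B)
= 0.5·7.6 + 1·0.4 + 1.5·-0.3 = 3.75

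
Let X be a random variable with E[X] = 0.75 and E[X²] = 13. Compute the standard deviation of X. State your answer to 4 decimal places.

3.5267

V(X) = 13 − (0.75)² = 12.4375
sd(X) = √12.4375 ≈ 3.5267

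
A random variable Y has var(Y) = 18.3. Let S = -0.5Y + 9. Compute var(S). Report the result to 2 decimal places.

var(-0.5Y + 9) = (-0.5)²·var(Y) = 0.25·18.3 = 4.575

4.58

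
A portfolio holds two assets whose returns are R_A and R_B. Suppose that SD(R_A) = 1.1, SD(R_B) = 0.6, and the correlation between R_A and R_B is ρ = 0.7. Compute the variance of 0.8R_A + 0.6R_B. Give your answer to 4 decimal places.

1.3475

V(R_A) = (1.1)² = 1.21;  V(R_B) = (0.6)² = 0.36
Cov(R_A,R_B) = ρ·SD(R_A)·SD(R_B) = 0.7·1.1·0.6 = 0.462
V(0.8R_A + 0.6R_B) = (0.8)²·V(R_A) + (0.6)²·V(R_B) + 2·(0.8)·(0.6)·Cov(R_A,R_B)
= 0.64·1.21 + 0.36·0.36 + 0.96·0.462 = 1.34752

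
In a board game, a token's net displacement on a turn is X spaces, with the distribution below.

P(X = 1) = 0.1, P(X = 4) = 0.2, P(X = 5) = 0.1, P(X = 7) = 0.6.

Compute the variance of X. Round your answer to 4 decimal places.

3.8400

E[X] = (1)(0.1) + (4)(0.2) + (5)(0.1) + (7)(0.6) = 5.6
E[X²] = (1)²(0.1) + (4)²(0.2) + (5)²(0.1) + (7)²(0.6) = 35.2
Var(X) = E[X²] − (E[X])² = 35.2 − (5.6)² = 3.84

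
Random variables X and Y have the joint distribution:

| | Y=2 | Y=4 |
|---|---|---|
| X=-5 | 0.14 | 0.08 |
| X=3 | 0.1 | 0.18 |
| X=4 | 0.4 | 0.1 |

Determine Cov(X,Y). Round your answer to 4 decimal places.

-0.1728

E[X] = 1.74,  E[Y] = 2.72
E[XY] = 4.56
Cov(X,Y) = E[XY] − E[X]E[Y] = 4.56 − (1.74)(2.72) = -0.1728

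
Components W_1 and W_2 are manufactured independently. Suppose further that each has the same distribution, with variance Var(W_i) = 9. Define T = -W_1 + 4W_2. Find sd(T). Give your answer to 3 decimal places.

By independence, Var(T) = (-1)²Var(W_1) + (4)²Var(W_2)
= (-1)²·9 + (4)²·9 = 153
sd(T) = √153 ≈ 12.369

12.369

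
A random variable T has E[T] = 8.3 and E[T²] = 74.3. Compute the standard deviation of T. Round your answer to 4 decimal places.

V(T) = 74.3 − (8.3)² = 5.41
σ(T) = √5.41 ≈ 2.3259

2.3259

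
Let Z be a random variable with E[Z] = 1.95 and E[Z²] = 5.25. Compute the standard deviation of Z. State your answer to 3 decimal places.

var(Z) = 5.25 − (1.95)² = 1.4475
σ(Z) = √1.4475 ≈ 1.203

1.203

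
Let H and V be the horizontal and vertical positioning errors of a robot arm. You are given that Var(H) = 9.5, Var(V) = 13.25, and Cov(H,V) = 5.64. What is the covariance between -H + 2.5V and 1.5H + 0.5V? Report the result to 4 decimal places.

Cov(-H + 2.5V, 1.5H + 0.5V) = (-1)(1.5)Var(H) + (2.5)(0.5)Var(V) + [(-1)(0.5) + (2.5)(1.5)]Cov(H,V)
= -1.5·9.5 + 1.25·13.25 + 3.25·5.64 = 20.6425

20.6425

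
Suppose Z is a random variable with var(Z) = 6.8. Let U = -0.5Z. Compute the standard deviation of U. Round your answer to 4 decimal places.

1.3038

var(-0.5Z) = (-0.5)²·6.8 = 1.7
σ(U) = √1.7 ≈ 1.3038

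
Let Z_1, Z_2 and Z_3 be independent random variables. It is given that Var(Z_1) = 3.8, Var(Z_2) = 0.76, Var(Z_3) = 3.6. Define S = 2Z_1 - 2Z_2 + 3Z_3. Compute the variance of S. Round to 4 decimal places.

50.6400

By independence, Var(S) = (2)²Var(Z_1) + (-2)²Var(Z_2) + (3)²Var(Z_3)
= (2)²·3.8 + (-2)²·0.76 + (3)²·3.6 = 50.64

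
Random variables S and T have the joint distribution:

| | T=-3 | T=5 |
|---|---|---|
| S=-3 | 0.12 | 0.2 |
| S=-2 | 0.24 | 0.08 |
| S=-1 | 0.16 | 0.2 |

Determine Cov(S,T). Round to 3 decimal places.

-0.154

E[S] = -1.96,  E[T] = 0.84
E[ST] = -1.8
Cov(S,T) = E[ST] − E[S]E[T] = -1.8 − (-1.96)(0.84) = -0.1536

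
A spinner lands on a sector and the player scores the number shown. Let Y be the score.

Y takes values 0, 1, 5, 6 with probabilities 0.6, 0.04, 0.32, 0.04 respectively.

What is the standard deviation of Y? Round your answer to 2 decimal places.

2.44

E[Y] = (0)(0.6) + (1)(0.04) + (5)(0.32) + (6)(0.04) = 1.88
E[Y²] = (0)²(0.6) + (1)²(0.04) + (5)²(0.32) + (6)²(0.04) = 9.48
Var(Y) = E[Y²] − (E[Y])² = 9.48 − (1.88)² = 5.9456
SD(Y) = √5.9456 ≈ 2.44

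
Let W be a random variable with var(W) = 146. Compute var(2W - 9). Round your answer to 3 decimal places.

var(2W - 9) = (2)²·var(W) = 4·146 = 584

584.000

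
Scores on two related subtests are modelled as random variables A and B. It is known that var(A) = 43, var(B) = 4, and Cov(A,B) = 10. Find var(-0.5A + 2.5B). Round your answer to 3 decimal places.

10.750

var(-0.5A + 2.5B) = (-0.5)²·var(A) + (2.5)²·var(B) + 2·(-0.5)·(2.5)·Cov(A,B)
= 0.25·43 + 6.25·4 + -2.5·10 = 10.75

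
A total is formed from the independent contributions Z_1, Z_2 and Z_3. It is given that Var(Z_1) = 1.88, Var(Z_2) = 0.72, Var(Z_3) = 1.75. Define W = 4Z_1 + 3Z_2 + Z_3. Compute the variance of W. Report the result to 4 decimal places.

By independence, Var(W) = (4)²Var(Z_1) + (3)²Var(Z_2) + (1)²Var(Z_3)
= (4)²·1.88 + (3)²·0.72 + (1)²·1.75 = 38.31

38.3100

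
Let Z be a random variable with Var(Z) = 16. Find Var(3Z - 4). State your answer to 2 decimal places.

144.00

Var(3Z - 4) = (3)²·Var(Z) = 9·16 = 144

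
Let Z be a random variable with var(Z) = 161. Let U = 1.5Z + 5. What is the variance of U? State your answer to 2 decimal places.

362.25

var(1.5Z + 5) = (1.5)²·var(Z) = 2.25·161 = 362.25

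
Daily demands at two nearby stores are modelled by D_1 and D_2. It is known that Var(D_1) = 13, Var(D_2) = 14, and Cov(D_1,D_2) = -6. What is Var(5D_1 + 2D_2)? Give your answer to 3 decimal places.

261.000

Var(5D_1 + 2D_2) = (5)²·Var(D_1) + (2)²·Var(D_2) + 2·(5)·(2)·Cov(D_1,D_2)
= 25·13 + 4·14 + 20·-6 = 261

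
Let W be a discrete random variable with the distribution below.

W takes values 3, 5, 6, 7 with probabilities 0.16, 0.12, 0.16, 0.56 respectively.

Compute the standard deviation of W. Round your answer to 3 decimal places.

1.455

E[W] = (3)(0.16) + (5)(0.12) + (6)(0.16) + (7)(0.56) = 5.96
E[W²] = (3)²(0.16) + (5)²(0.12) + (6)²(0.16) + (7)²(0.56) = 37.64
V(W) = E[W²] − (E[W])² = 37.64 − (5.96)² = 2.1184
SD(W) = √2.1184 ≈ 1.455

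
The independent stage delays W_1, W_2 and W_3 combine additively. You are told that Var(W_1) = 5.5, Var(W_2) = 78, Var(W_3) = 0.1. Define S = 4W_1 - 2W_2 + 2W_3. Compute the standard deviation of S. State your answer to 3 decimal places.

20.010

By independence, Var(S) = (4)²Var(W_1) + (-2)²Var(W_2) + (2)²Var(W_3)
= (4)²·5.5 + (-2)²·78 + (2)²·0.1 = 400.4
SD(S) = √400.4 ≈ 20.010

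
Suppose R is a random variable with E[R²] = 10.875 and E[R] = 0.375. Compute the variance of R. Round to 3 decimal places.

10.734

V(R) = 10.875 − (0.375)² = 10.734375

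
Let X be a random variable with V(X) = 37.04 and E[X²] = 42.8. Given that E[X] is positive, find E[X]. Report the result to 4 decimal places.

2.4000

(E[X])² = E[X²] − V(X) = 42.8 − 37.04 = 5.76
E[X] = √5.76 = 2.4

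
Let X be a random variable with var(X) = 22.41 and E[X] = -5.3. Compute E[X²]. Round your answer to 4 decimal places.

E[X²] = var(X) + (E[X])² = 22.41 + (-5.3)² = 50.5

50.5000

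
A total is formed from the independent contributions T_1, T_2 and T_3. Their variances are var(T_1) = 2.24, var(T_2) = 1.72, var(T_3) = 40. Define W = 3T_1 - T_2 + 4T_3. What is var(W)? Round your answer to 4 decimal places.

By independence, var(W) = (3)²var(T_1) + (-1)²var(T_2) + (4)²var(T_3)
= (3)²·2.24 + (-1)²·1.72 + (4)²·40 = 661.88

661.8800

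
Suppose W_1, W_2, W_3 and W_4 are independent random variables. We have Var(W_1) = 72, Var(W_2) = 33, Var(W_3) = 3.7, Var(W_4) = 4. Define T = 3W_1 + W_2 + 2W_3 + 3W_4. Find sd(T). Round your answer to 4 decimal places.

By independence, Var(T) = (3)²Var(W_1) + (1)²Var(W_2) + (2)²Var(W_3) + (3)²Var(W_4)
= (3)²·72 + (1)²·33 + (2)²·3.7 + (3)²·4 = 731.8
sd(T) = √731.8 ≈ 27.0518

27.0518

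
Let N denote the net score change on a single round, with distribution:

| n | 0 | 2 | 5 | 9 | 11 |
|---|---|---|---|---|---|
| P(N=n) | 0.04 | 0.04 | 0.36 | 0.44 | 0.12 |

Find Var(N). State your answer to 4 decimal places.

E[N] = (0)(0.04) + (2)(0.04) + (5)(0.36) + (9)(0.44) + (11)(0.12) = 7.16
E[N²] = (0)²(0.04) + (2)²(0.04) + (5)²(0.36) + (9)²(0.44) + (11)²(0.12) = 59.32
Var(N) = E[N²] − (E[N])² = 59.32 − (7.16)² = 8.0544

8.0544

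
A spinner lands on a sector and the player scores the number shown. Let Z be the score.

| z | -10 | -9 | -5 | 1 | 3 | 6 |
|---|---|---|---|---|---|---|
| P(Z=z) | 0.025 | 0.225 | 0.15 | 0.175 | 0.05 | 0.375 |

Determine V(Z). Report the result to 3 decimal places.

E[Z] = (-10)(0.025) + (-9)(0.225) + (-5)(0.15) + (1)(0.175) + (3)(0.05) + (6)(0.375) = -0.45
E[Z²] = (-10)²(0.025) + (-9)²(0.225) + (-5)²(0.15) + (1)²(0.175) + (3)²(0.05) + (6)²(0.375) = 38.6
V(Z) = E[Z²] − (E[Z])² = 38.6 − (-0.45)² = 38.3975

38.398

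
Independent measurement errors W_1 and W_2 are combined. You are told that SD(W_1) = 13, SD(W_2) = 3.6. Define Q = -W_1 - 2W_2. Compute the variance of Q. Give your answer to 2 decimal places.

220.84

V(W_1) = 169, V(W_2) = 12.96
By independence, V(Q) = (-1)²V(W_1) + (-2)²V(W_2)
= (-1)²·169 + (-2)²·12.96 = 220.84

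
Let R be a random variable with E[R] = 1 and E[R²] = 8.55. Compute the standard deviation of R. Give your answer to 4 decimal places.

2.7477

Var(R) = 8.55 − (1)² = 7.55
σ(R) = √7.55 ≈ 2.7477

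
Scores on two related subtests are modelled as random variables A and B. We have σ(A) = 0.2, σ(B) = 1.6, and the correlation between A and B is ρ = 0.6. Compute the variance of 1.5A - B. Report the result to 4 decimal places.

2.0740

Var(A) = (0.2)² = 0.04;  Var(B) = (1.6)² = 2.56
Cov(A,B) = ρ·σ(A)·σ(B) = 0.6·0.2·1.6 = 0.192
Var(1.5A - B) = (1.5)²·Var(A) + (-1)²·Var(B) + 2·(1.5)·(-1)·Cov(A,B)
= 2.25·0.04 + 1·2.56 + -3·0.192 = 2.074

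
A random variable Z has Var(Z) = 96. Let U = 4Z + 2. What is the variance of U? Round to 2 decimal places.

Var(4Z + 2) = (4)²·Var(Z) = 16·96 = 1536

1536.00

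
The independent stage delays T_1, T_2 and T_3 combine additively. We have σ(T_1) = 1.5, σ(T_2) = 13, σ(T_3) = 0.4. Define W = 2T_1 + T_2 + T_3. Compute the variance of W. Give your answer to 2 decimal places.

var(T_1) = 2.25, var(T_2) = 169, var(T_3) = 0.16
By independence, var(W) = (2)²var(T_1) + (1)²var(T_2) + (1)²var(T_3)
= (2)²·2.25 + (1)²·169 + (1)²·0.16 = 178.16

178.16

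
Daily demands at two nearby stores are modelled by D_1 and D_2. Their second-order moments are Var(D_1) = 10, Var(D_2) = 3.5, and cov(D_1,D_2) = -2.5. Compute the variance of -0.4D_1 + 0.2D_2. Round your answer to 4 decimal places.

Var(-0.4D_1 + 0.2D_2) = (-0.4)²·Var(D_1) + (0.2)²·Var(D_2) + 2·(-0.4)·(0.2)·cov(D_1,D_2)
= 0.16·10 + 0.04·3.5 + -0.16·-2.5 = 2.14

2.1400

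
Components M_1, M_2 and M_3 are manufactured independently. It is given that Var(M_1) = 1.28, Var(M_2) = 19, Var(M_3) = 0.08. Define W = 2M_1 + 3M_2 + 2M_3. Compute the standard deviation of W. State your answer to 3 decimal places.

13.283

By independence, Var(W) = (2)²Var(M_1) + (3)²Var(M_2) + (2)²Var(M_3)
= (2)²·1.28 + (3)²·19 + (2)²·0.08 = 176.44
SD(W) = √176.44 ≈ 13.283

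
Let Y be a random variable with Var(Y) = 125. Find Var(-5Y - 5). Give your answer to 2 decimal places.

3125.00

Var(-5Y - 5) = (-5)²·Var(Y) = 25·125 = 3125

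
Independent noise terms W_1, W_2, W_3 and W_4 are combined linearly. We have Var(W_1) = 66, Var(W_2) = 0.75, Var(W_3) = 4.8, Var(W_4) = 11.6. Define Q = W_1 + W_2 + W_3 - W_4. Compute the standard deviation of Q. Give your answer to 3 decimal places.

By independence, Var(Q) = (1)²Var(W_1) + (1)²Var(W_2) + (1)²Var(W_3) + (-1)²Var(W_4)
= (1)²·66 + (1)²·0.75 + (1)²·4.8 + (-1)²·11.6 = 83.15
SD(Q) = √83.15 ≈ 9.119

9.119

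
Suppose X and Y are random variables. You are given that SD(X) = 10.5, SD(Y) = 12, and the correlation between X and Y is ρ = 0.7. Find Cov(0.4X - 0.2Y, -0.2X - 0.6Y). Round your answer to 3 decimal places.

-9.180

V(X) = (10.5)² = 110.25;  V(Y) = (12)² = 144
Cov(X,Y) = ρ·SD(X)·SD(Y) = 0.7·10.5·12 = 88.2
Cov(0.4X - 0.2Y, -0.2X - 0.6Y) = (0.4)(-0.2)V(X) + (-0.2)(-0.6)V(Y) + [(0.4)(-0.6) + (-0.2)(-0.2)]Cov(X,Y)
= -0.08·110.25 + 0.12·144 + -0.2·88.2 = -9.18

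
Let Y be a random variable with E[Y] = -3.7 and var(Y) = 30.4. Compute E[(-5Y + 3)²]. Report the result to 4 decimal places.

E[-5Y + 3] = -5·-3.7 + 3 = 21.5
var(-5Y + 3) = (-5)²·30.4 = 760
E[(-5Y + 3)²] = var((-5Y + 3)) + (E[(-5Y + 3)])² = 760 + (21.5)² = 1222.25

1222.2500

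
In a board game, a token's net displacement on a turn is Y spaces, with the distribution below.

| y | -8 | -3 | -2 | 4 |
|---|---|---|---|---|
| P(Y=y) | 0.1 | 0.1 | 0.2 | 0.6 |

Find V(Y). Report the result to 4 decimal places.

16.8900

E[Y] = (-8)(0.1) + (-3)(0.1) + (-2)(0.2) + (4)(0.6) = 0.9
E[Y²] = (-8)²(0.1) + (-3)²(0.1) + (-2)²(0.2) + (4)²(0.6) = 17.7
V(Y) = E[Y²] − (E[Y])² = 17.7 − (0.9)² = 16.89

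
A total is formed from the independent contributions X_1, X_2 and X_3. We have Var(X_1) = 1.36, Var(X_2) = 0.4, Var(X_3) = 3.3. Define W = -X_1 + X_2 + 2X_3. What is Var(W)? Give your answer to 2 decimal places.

14.96

By independence, Var(W) = (-1)²Var(X_1) + (1)²Var(X_2) + (2)²Var(X_3)
= (-1)²·1.36 + (1)²·0.4 + (2)²·3.3 = 14.96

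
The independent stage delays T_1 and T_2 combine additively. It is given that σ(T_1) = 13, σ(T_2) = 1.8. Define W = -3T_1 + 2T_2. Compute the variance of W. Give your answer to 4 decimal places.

1533.9600

V(T_1) = 169, V(T_2) = 3.24
By independence, V(W) = (-3)²V(T_1) + (2)²V(T_2)
= (-3)²·169 + (2)²·3.24 = 1533.96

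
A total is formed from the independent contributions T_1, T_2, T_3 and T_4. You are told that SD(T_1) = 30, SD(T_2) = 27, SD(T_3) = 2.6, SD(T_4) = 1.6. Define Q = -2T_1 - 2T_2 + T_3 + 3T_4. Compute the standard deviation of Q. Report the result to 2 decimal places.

80.91

var(T_1) = 900, var(T_2) = 729, var(T_3) = 6.76, var(T_4) = 2.56
By independence, var(Q) = (-2)²var(T_1) + (-2)²var(T_2) + (1)²var(T_3) + (3)²var(T_4)
= (-2)²·900 + (-2)²·729 + (1)²·6.76 + (3)²·2.56 = 6545.8
SD(Q) = √6545.8 ≈ 80.91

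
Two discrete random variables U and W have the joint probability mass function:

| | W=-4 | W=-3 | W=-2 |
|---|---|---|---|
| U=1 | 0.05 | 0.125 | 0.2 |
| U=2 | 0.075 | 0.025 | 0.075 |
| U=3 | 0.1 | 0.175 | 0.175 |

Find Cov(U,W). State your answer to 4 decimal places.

E[U] = 2.075,  E[W] = -2.775
E[UW] = -5.85
Cov(U,W) = E[UW] − E[U]E[W] = -5.85 − (2.075)(-2.775) = -0.091875

-0.0919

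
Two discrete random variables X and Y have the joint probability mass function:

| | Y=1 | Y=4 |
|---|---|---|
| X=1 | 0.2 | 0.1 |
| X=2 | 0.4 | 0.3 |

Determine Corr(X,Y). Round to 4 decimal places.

E[X] = 1.7,  E[Y] = 2.2
E[XY] = 3.8
Cov(X,Y) = E[XY] − E[X]E[Y] = 3.8 − (1.7)(2.2) = 0.06
var(X) = 0.21,  var(Y) = 2.16
ρ = 0.06 / √(0.21·2.16) ≈ 0.0891

0.0891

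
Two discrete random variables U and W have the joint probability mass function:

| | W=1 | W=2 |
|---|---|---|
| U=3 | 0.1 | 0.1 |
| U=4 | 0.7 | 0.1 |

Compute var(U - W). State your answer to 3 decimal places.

E[U] = 3.8,  E[W] = 1.2,  E[UW] = 4.5
var(U) = 14.6 − (3.8)² = 0.16;  var(W) = 1.6 − (1.2)² = 0.16
Cov(U,W) = 4.5 − (3.8)(1.2) = -0.06
var(U - W) = (1)²·0.16 + (-1)²·0.16 + 2·(1)·(-1)·-0.06 = 0.44

0.440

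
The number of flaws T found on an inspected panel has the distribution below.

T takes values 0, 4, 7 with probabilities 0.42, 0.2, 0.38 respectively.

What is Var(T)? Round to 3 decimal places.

E[T] = (0)(0.42) + (4)(0.2) + (7)(0.38) = 3.46
E[T²] = (0)²(0.42) + (4)²(0.2) + (7)²(0.38) = 21.82
Var(T) = E[T²] − (E[T])² = 21.82 − (3.46)² = 9.8484

9.848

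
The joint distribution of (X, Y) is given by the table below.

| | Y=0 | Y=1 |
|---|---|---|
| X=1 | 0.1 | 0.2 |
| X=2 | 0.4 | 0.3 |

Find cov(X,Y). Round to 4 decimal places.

-0.0500

E[X] = 1.7,  E[Y] = 0.5
E[XY] = 0.8
cov(X,Y) = E[XY] − E[X]E[Y] = 0.8 − (1.7)(0.5) = -0.05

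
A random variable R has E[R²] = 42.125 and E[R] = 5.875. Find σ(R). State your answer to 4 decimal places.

2.7585

Var(R) = 42.125 − (5.875)² = 7.609375
σ(R) = √7.609375 ≈ 2.7585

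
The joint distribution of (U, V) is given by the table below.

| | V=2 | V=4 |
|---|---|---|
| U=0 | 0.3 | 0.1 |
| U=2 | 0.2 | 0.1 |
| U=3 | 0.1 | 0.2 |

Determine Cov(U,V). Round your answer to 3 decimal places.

0.400

E[U] = 1.5,  E[V] = 2.8
E[UV] = 4.6
Cov(U,V) = E[UV] − E[U]E[V] = 4.6 − (1.5)(2.8) = 0.4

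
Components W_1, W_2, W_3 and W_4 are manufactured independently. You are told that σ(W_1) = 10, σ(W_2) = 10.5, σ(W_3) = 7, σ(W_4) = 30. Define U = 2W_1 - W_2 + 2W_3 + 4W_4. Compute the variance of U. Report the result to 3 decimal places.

Var(W_1) = 100, Var(W_2) = 110.25, Var(W_3) = 49, Var(W_4) = 900
By independence, Var(U) = (2)²Var(W_1) + (-1)²Var(W_2) + (2)²Var(W_3) + (4)²Var(W_4)
= (2)²·100 + (-1)²·110.25 + (2)²·49 + (4)²·900 = 15106.25

15106.250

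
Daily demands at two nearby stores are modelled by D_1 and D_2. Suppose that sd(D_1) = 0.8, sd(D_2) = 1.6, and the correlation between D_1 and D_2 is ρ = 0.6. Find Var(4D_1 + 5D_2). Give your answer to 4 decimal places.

Var(D_1) = (0.8)² = 0.64;  Var(D_2) = (1.6)² = 2.56
Cov(D_1,D_2) = ρ·sd(D_1)·sd(D_2) = 0.6·0.8·1.6 = 0.768
Var(4D_1 + 5D_2) = (4)²·Var(D_1) + (5)²·Var(D_2) + 2·(4)·(5)·Cov(D_1,D_2)
= 16·0.64 + 25·2.56 + 40·0.768 = 104.96

104.9600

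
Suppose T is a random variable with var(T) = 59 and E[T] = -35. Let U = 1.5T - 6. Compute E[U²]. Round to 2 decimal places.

E[1.5T - 6] = 1.5·-35 − 6 = -58.5
var(1.5T - 6) = (1.5)²·59 = 132.75
E[U²] = var(U) + (E[U])² = 132.75 + (-58.5)² = 3555

3555.00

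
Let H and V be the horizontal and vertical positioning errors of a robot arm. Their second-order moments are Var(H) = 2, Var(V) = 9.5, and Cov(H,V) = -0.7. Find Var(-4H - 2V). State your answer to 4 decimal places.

58.8000

Var(-4H - 2V) = (-4)²·Var(H) + (-2)²·Var(V) + 2·(-4)·(-2)·Cov(H,V)
= 16·2 + 4·9.5 + 16·-0.7 = 58.8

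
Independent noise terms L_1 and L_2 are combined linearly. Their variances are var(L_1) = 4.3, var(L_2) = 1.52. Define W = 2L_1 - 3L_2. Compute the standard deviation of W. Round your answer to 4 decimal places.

5.5570

By independence, var(W) = (2)²var(L_1) + (-3)²var(L_2)
= (2)²·4.3 + (-3)²·1.52 = 30.88
sd(W) = √30.88 ≈ 5.5570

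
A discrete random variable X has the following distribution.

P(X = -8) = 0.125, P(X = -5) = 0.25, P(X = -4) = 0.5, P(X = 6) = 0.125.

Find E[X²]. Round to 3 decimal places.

26.750

E[X²] = (-8)²(0.125) + (-5)²(0.25) + (-4)²(0.5) + (6)²(0.125) = 26.75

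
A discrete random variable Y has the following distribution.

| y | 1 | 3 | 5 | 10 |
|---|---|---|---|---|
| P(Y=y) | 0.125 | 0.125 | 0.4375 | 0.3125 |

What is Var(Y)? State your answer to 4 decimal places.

E[Y] = (1)(0.125) + (3)(0.125) + (5)(0.4375) + (10)(0.3125) = 5.8125
E[Y²] = (1)²(0.125) + (3)²(0.125) + (5)²(0.4375) + (10)²(0.3125) = 43.4375
Var(Y) = E[Y²] − (E[Y])² = 43.4375 − (5.8125)² = 9.65234375

9.6523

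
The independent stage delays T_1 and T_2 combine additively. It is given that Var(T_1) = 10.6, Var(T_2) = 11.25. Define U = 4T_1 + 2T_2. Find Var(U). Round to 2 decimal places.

By independence, Var(U) = (4)²Var(T_1) + (2)²Var(T_2)
= (4)²·10.6 + (2)²·11.25 = 214.6

214.60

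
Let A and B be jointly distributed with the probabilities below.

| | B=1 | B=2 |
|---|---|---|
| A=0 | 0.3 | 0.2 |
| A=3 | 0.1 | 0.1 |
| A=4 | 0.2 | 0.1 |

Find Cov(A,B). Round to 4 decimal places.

-0.0200

E[A] = 1.8,  E[B] = 1.4
E[AB] = 2.5
Cov(A,B) = E[AB] − E[A]E[B] = 2.5 − (1.8)(1.4) = -0.02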